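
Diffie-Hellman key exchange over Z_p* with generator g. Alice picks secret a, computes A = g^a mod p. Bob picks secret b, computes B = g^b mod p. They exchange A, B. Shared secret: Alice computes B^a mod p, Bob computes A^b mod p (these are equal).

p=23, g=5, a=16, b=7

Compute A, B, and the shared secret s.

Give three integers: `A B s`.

Answer: 3 17 2

Derivation:
A = 5^16 mod 23  (bits of 16 = 10000)
  bit 0 = 1: r = r^2 * 5 mod 23 = 1^2 * 5 = 1*5 = 5
  bit 1 = 0: r = r^2 mod 23 = 5^2 = 2
  bit 2 = 0: r = r^2 mod 23 = 2^2 = 4
  bit 3 = 0: r = r^2 mod 23 = 4^2 = 16
  bit 4 = 0: r = r^2 mod 23 = 16^2 = 3
  -> A = 3
B = 5^7 mod 23  (bits of 7 = 111)
  bit 0 = 1: r = r^2 * 5 mod 23 = 1^2 * 5 = 1*5 = 5
  bit 1 = 1: r = r^2 * 5 mod 23 = 5^2 * 5 = 2*5 = 10
  bit 2 = 1: r = r^2 * 5 mod 23 = 10^2 * 5 = 8*5 = 17
  -> B = 17
s = B^a = 17^16 mod 23  (bits of 16 = 10000)
  bit 0 = 1: r = r^2 * 17 mod 23 = 1^2 * 17 = 1*17 = 17
  bit 1 = 0: r = r^2 mod 23 = 17^2 = 13
  bit 2 = 0: r = r^2 mod 23 = 13^2 = 8
  bit 3 = 0: r = r^2 mod 23 = 8^2 = 18
  bit 4 = 0: r = r^2 mod 23 = 18^2 = 2
  -> s = B^a = 2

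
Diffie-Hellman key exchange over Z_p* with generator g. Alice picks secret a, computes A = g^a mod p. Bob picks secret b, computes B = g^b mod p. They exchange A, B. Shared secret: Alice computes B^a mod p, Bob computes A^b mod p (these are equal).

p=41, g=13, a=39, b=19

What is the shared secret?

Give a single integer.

A = 13^39 mod 41  (bits of 39 = 100111)
  bit 0 = 1: r = r^2 * 13 mod 41 = 1^2 * 13 = 1*13 = 13
  bit 1 = 0: r = r^2 mod 41 = 13^2 = 5
  bit 2 = 0: r = r^2 mod 41 = 5^2 = 25
  bit 3 = 1: r = r^2 * 13 mod 41 = 25^2 * 13 = 10*13 = 7
  bit 4 = 1: r = r^2 * 13 mod 41 = 7^2 * 13 = 8*13 = 22
  bit 5 = 1: r = r^2 * 13 mod 41 = 22^2 * 13 = 33*13 = 19
  -> A = 19
B = 13^19 mod 41  (bits of 19 = 10011)
  bit 0 = 1: r = r^2 * 13 mod 41 = 1^2 * 13 = 1*13 = 13
  bit 1 = 0: r = r^2 mod 41 = 13^2 = 5
  bit 2 = 0: r = r^2 mod 41 = 5^2 = 25
  bit 3 = 1: r = r^2 * 13 mod 41 = 25^2 * 13 = 10*13 = 7
  bit 4 = 1: r = r^2 * 13 mod 41 = 7^2 * 13 = 8*13 = 22
  -> B = 22
s = B^a = 22^39 mod 41  (bits of 39 = 100111)
  bit 0 = 1: r = r^2 * 22 mod 41 = 1^2 * 22 = 1*22 = 22
  bit 1 = 0: r = r^2 mod 41 = 22^2 = 33
  bit 2 = 0: r = r^2 mod 41 = 33^2 = 23
  bit 3 = 1: r = r^2 * 22 mod 41 = 23^2 * 22 = 37*22 = 35
  bit 4 = 1: r = r^2 * 22 mod 41 = 35^2 * 22 = 36*22 = 13
  bit 5 = 1: r = r^2 * 22 mod 41 = 13^2 * 22 = 5*22 = 28
  -> s = B^a = 28

Answer: 28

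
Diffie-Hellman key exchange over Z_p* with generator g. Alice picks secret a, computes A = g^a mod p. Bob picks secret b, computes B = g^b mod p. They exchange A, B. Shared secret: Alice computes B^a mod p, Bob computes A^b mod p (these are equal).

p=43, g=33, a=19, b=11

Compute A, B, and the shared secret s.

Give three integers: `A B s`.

Answer: 3 28 30

Derivation:
A = 33^19 mod 43  (bits of 19 = 10011)
  bit 0 = 1: r = r^2 * 33 mod 43 = 1^2 * 33 = 1*33 = 33
  bit 1 = 0: r = r^2 mod 43 = 33^2 = 14
  bit 2 = 0: r = r^2 mod 43 = 14^2 = 24
  bit 3 = 1: r = r^2 * 33 mod 43 = 24^2 * 33 = 17*33 = 2
  bit 4 = 1: r = r^2 * 33 mod 43 = 2^2 * 33 = 4*33 = 3
  -> A = 3
B = 33^11 mod 43  (bits of 11 = 1011)
  bit 0 = 1: r = r^2 * 33 mod 43 = 1^2 * 33 = 1*33 = 33
  bit 1 = 0: r = r^2 mod 43 = 33^2 = 14
  bit 2 = 1: r = r^2 * 33 mod 43 = 14^2 * 33 = 24*33 = 18
  bit 3 = 1: r = r^2 * 33 mod 43 = 18^2 * 33 = 23*33 = 28
  -> B = 28
s = B^a = 28^19 mod 43  (bits of 19 = 10011)
  bit 0 = 1: r = r^2 * 28 mod 43 = 1^2 * 28 = 1*28 = 28
  bit 1 = 0: r = r^2 mod 43 = 28^2 = 10
  bit 2 = 0: r = r^2 mod 43 = 10^2 = 14
  bit 3 = 1: r = r^2 * 28 mod 43 = 14^2 * 28 = 24*28 = 27
  bit 4 = 1: r = r^2 * 28 mod 43 = 27^2 * 28 = 41*28 = 30
  -> s = B^a = 30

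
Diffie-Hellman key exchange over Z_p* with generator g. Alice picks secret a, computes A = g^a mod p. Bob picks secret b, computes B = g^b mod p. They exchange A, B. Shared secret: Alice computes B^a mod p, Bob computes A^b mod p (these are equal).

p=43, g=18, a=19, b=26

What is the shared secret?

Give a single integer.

Answer: 38

Derivation:
A = 18^19 mod 43  (bits of 19 = 10011)
  bit 0 = 1: r = r^2 * 18 mod 43 = 1^2 * 18 = 1*18 = 18
  bit 1 = 0: r = r^2 mod 43 = 18^2 = 23
  bit 2 = 0: r = r^2 mod 43 = 23^2 = 13
  bit 3 = 1: r = r^2 * 18 mod 43 = 13^2 * 18 = 40*18 = 32
  bit 4 = 1: r = r^2 * 18 mod 43 = 32^2 * 18 = 35*18 = 28
  -> A = 28
B = 18^26 mod 43  (bits of 26 = 11010)
  bit 0 = 1: r = r^2 * 18 mod 43 = 1^2 * 18 = 1*18 = 18
  bit 1 = 1: r = r^2 * 18 mod 43 = 18^2 * 18 = 23*18 = 27
  bit 2 = 0: r = r^2 mod 43 = 27^2 = 41
  bit 3 = 1: r = r^2 * 18 mod 43 = 41^2 * 18 = 4*18 = 29
  bit 4 = 0: r = r^2 mod 43 = 29^2 = 24
  -> B = 24
s = B^a = 24^19 mod 43  (bits of 19 = 10011)
  bit 0 = 1: r = r^2 * 24 mod 43 = 1^2 * 24 = 1*24 = 24
  bit 1 = 0: r = r^2 mod 43 = 24^2 = 17
  bit 2 = 0: r = r^2 mod 43 = 17^2 = 31
  bit 3 = 1: r = r^2 * 24 mod 43 = 31^2 * 24 = 15*24 = 16
  bit 4 = 1: r = r^2 * 24 mod 43 = 16^2 * 24 = 41*24 = 38
  -> s = B^a = 38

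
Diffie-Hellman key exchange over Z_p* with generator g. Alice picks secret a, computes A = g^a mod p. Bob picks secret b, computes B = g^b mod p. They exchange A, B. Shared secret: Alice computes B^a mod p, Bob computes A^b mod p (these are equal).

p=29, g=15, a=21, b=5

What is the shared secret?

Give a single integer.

A = 15^21 mod 29  (bits of 21 = 10101)
  bit 0 = 1: r = r^2 * 15 mod 29 = 1^2 * 15 = 1*15 = 15
  bit 1 = 0: r = r^2 mod 29 = 15^2 = 22
  bit 2 = 1: r = r^2 * 15 mod 29 = 22^2 * 15 = 20*15 = 10
  bit 3 = 0: r = r^2 mod 29 = 10^2 = 13
  bit 4 = 1: r = r^2 * 15 mod 29 = 13^2 * 15 = 24*15 = 12
  -> A = 12
B = 15^5 mod 29  (bits of 5 = 101)
  bit 0 = 1: r = r^2 * 15 mod 29 = 1^2 * 15 = 1*15 = 15
  bit 1 = 0: r = r^2 mod 29 = 15^2 = 22
  bit 2 = 1: r = r^2 * 15 mod 29 = 22^2 * 15 = 20*15 = 10
  -> B = 10
s = B^a = 10^21 mod 29  (bits of 21 = 10101)
  bit 0 = 1: r = r^2 * 10 mod 29 = 1^2 * 10 = 1*10 = 10
  bit 1 = 0: r = r^2 mod 29 = 10^2 = 13
  bit 2 = 1: r = r^2 * 10 mod 29 = 13^2 * 10 = 24*10 = 8
  bit 3 = 0: r = r^2 mod 29 = 8^2 = 6
  bit 4 = 1: r = r^2 * 10 mod 29 = 6^2 * 10 = 7*10 = 12
  -> s = B^a = 12

Answer: 12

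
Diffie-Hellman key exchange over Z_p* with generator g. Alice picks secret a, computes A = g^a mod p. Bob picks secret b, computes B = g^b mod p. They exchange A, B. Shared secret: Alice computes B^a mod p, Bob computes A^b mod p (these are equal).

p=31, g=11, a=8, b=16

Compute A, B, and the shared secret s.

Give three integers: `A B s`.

A = 11^8 mod 31  (bits of 8 = 1000)
  bit 0 = 1: r = r^2 * 11 mod 31 = 1^2 * 11 = 1*11 = 11
  bit 1 = 0: r = r^2 mod 31 = 11^2 = 28
  bit 2 = 0: r = r^2 mod 31 = 28^2 = 9
  bit 3 = 0: r = r^2 mod 31 = 9^2 = 19
  -> A = 19
B = 11^16 mod 31  (bits of 16 = 10000)
  bit 0 = 1: r = r^2 * 11 mod 31 = 1^2 * 11 = 1*11 = 11
  bit 1 = 0: r = r^2 mod 31 = 11^2 = 28
  bit 2 = 0: r = r^2 mod 31 = 28^2 = 9
  bit 3 = 0: r = r^2 mod 31 = 9^2 = 19
  bit 4 = 0: r = r^2 mod 31 = 19^2 = 20
  -> B = 20
s = B^a = 20^8 mod 31  (bits of 8 = 1000)
  bit 0 = 1: r = r^2 * 20 mod 31 = 1^2 * 20 = 1*20 = 20
  bit 1 = 0: r = r^2 mod 31 = 20^2 = 28
  bit 2 = 0: r = r^2 mod 31 = 28^2 = 9
  bit 3 = 0: r = r^2 mod 31 = 9^2 = 19
  -> s = B^a = 19

Answer: 19 20 19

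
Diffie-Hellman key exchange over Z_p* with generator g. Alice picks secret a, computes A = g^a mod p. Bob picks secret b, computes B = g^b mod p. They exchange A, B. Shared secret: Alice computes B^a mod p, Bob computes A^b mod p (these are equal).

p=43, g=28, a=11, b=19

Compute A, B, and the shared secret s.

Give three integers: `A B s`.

Answer: 12 30 20

Derivation:
A = 28^11 mod 43  (bits of 11 = 1011)
  bit 0 = 1: r = r^2 * 28 mod 43 = 1^2 * 28 = 1*28 = 28
  bit 1 = 0: r = r^2 mod 43 = 28^2 = 10
  bit 2 = 1: r = r^2 * 28 mod 43 = 10^2 * 28 = 14*28 = 5
  bit 3 = 1: r = r^2 * 28 mod 43 = 5^2 * 28 = 25*28 = 12
  -> A = 12
B = 28^19 mod 43  (bits of 19 = 10011)
  bit 0 = 1: r = r^2 * 28 mod 43 = 1^2 * 28 = 1*28 = 28
  bit 1 = 0: r = r^2 mod 43 = 28^2 = 10
  bit 2 = 0: r = r^2 mod 43 = 10^2 = 14
  bit 3 = 1: r = r^2 * 28 mod 43 = 14^2 * 28 = 24*28 = 27
  bit 4 = 1: r = r^2 * 28 mod 43 = 27^2 * 28 = 41*28 = 30
  -> B = 30
s = B^a = 30^11 mod 43  (bits of 11 = 1011)
  bit 0 = 1: r = r^2 * 30 mod 43 = 1^2 * 30 = 1*30 = 30
  bit 1 = 0: r = r^2 mod 43 = 30^2 = 40
  bit 2 = 1: r = r^2 * 30 mod 43 = 40^2 * 30 = 9*30 = 12
  bit 3 = 1: r = r^2 * 30 mod 43 = 12^2 * 30 = 15*30 = 20
  -> s = B^a = 20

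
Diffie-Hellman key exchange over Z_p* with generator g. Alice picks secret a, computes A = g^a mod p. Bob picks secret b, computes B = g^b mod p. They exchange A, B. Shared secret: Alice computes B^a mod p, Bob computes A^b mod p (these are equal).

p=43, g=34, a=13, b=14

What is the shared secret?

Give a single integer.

A = 34^13 mod 43  (bits of 13 = 1101)
  bit 0 = 1: r = r^2 * 34 mod 43 = 1^2 * 34 = 1*34 = 34
  bit 1 = 1: r = r^2 * 34 mod 43 = 34^2 * 34 = 38*34 = 2
  bit 2 = 0: r = r^2 mod 43 = 2^2 = 4
  bit 3 = 1: r = r^2 * 34 mod 43 = 4^2 * 34 = 16*34 = 28
  -> A = 28
B = 34^14 mod 43  (bits of 14 = 1110)
  bit 0 = 1: r = r^2 * 34 mod 43 = 1^2 * 34 = 1*34 = 34
  bit 1 = 1: r = r^2 * 34 mod 43 = 34^2 * 34 = 38*34 = 2
  bit 2 = 1: r = r^2 * 34 mod 43 = 2^2 * 34 = 4*34 = 7
  bit 3 = 0: r = r^2 mod 43 = 7^2 = 6
  -> B = 6
s = B^a = 6^13 mod 43  (bits of 13 = 1101)
  bit 0 = 1: r = r^2 * 6 mod 43 = 1^2 * 6 = 1*6 = 6
  bit 1 = 1: r = r^2 * 6 mod 43 = 6^2 * 6 = 36*6 = 1
  bit 2 = 0: r = r^2 mod 43 = 1^2 = 1
  bit 3 = 1: r = r^2 * 6 mod 43 = 1^2 * 6 = 1*6 = 6
  -> s = B^a = 6

Answer: 6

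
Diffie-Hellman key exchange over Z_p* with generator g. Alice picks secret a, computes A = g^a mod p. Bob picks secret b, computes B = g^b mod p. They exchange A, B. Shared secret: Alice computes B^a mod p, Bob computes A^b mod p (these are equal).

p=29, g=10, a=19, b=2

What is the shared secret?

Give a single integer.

A = 10^19 mod 29  (bits of 19 = 10011)
  bit 0 = 1: r = r^2 * 10 mod 29 = 1^2 * 10 = 1*10 = 10
  bit 1 = 0: r = r^2 mod 29 = 10^2 = 13
  bit 2 = 0: r = r^2 mod 29 = 13^2 = 24
  bit 3 = 1: r = r^2 * 10 mod 29 = 24^2 * 10 = 25*10 = 18
  bit 4 = 1: r = r^2 * 10 mod 29 = 18^2 * 10 = 5*10 = 21
  -> A = 21
B = 10^2 mod 29  (bits of 2 = 10)
  bit 0 = 1: r = r^2 * 10 mod 29 = 1^2 * 10 = 1*10 = 10
  bit 1 = 0: r = r^2 mod 29 = 10^2 = 13
  -> B = 13
s = B^a = 13^19 mod 29  (bits of 19 = 10011)
  bit 0 = 1: r = r^2 * 13 mod 29 = 1^2 * 13 = 1*13 = 13
  bit 1 = 0: r = r^2 mod 29 = 13^2 = 24
  bit 2 = 0: r = r^2 mod 29 = 24^2 = 25
  bit 3 = 1: r = r^2 * 13 mod 29 = 25^2 * 13 = 16*13 = 5
  bit 4 = 1: r = r^2 * 13 mod 29 = 5^2 * 13 = 25*13 = 6
  -> s = B^a = 6

Answer: 6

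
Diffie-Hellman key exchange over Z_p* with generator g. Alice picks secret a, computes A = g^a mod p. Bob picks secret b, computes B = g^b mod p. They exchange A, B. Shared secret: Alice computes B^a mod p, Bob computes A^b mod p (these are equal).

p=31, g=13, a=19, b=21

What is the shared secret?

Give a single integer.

Answer: 29

Derivation:
A = 13^19 mod 31  (bits of 19 = 10011)
  bit 0 = 1: r = r^2 * 13 mod 31 = 1^2 * 13 = 1*13 = 13
  bit 1 = 0: r = r^2 mod 31 = 13^2 = 14
  bit 2 = 0: r = r^2 mod 31 = 14^2 = 10
  bit 3 = 1: r = r^2 * 13 mod 31 = 10^2 * 13 = 7*13 = 29
  bit 4 = 1: r = r^2 * 13 mod 31 = 29^2 * 13 = 4*13 = 21
  -> A = 21
B = 13^21 mod 31  (bits of 21 = 10101)
  bit 0 = 1: r = r^2 * 13 mod 31 = 1^2 * 13 = 1*13 = 13
  bit 1 = 0: r = r^2 mod 31 = 13^2 = 14
  bit 2 = 1: r = r^2 * 13 mod 31 = 14^2 * 13 = 10*13 = 6
  bit 3 = 0: r = r^2 mod 31 = 6^2 = 5
  bit 4 = 1: r = r^2 * 13 mod 31 = 5^2 * 13 = 25*13 = 15
  -> B = 15
s = B^a = 15^19 mod 31  (bits of 19 = 10011)
  bit 0 = 1: r = r^2 * 15 mod 31 = 1^2 * 15 = 1*15 = 15
  bit 1 = 0: r = r^2 mod 31 = 15^2 = 8
  bit 2 = 0: r = r^2 mod 31 = 8^2 = 2
  bit 3 = 1: r = r^2 * 15 mod 31 = 2^2 * 15 = 4*15 = 29
  bit 4 = 1: r = r^2 * 15 mod 31 = 29^2 * 15 = 4*15 = 29
  -> s = B^a = 29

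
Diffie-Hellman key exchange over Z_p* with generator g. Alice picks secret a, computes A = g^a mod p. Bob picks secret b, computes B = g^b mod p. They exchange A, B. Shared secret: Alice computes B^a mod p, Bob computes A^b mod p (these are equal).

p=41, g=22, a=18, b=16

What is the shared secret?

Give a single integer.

A = 22^18 mod 41  (bits of 18 = 10010)
  bit 0 = 1: r = r^2 * 22 mod 41 = 1^2 * 22 = 1*22 = 22
  bit 1 = 0: r = r^2 mod 41 = 22^2 = 33
  bit 2 = 0: r = r^2 mod 41 = 33^2 = 23
  bit 3 = 1: r = r^2 * 22 mod 41 = 23^2 * 22 = 37*22 = 35
  bit 4 = 0: r = r^2 mod 41 = 35^2 = 36
  -> A = 36
B = 22^16 mod 41  (bits of 16 = 10000)
  bit 0 = 1: r = r^2 * 22 mod 41 = 1^2 * 22 = 1*22 = 22
  bit 1 = 0: r = r^2 mod 41 = 22^2 = 33
  bit 2 = 0: r = r^2 mod 41 = 33^2 = 23
  bit 3 = 0: r = r^2 mod 41 = 23^2 = 37
  bit 4 = 0: r = r^2 mod 41 = 37^2 = 16
  -> B = 16
s = B^a = 16^18 mod 41  (bits of 18 = 10010)
  bit 0 = 1: r = r^2 * 16 mod 41 = 1^2 * 16 = 1*16 = 16
  bit 1 = 0: r = r^2 mod 41 = 16^2 = 10
  bit 2 = 0: r = r^2 mod 41 = 10^2 = 18
  bit 3 = 1: r = r^2 * 16 mod 41 = 18^2 * 16 = 37*16 = 18
  bit 4 = 0: r = r^2 mod 41 = 18^2 = 37
  -> s = B^a = 37

Answer: 37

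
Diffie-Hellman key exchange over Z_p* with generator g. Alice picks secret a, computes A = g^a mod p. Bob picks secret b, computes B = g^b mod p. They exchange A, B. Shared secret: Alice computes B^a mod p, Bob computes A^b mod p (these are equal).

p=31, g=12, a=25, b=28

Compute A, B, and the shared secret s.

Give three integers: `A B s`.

A = 12^25 mod 31  (bits of 25 = 11001)
  bit 0 = 1: r = r^2 * 12 mod 31 = 1^2 * 12 = 1*12 = 12
  bit 1 = 1: r = r^2 * 12 mod 31 = 12^2 * 12 = 20*12 = 23
  bit 2 = 0: r = r^2 mod 31 = 23^2 = 2
  bit 3 = 0: r = r^2 mod 31 = 2^2 = 4
  bit 4 = 1: r = r^2 * 12 mod 31 = 4^2 * 12 = 16*12 = 6
  -> A = 6
B = 12^28 mod 31  (bits of 28 = 11100)
  bit 0 = 1: r = r^2 * 12 mod 31 = 1^2 * 12 = 1*12 = 12
  bit 1 = 1: r = r^2 * 12 mod 31 = 12^2 * 12 = 20*12 = 23
  bit 2 = 1: r = r^2 * 12 mod 31 = 23^2 * 12 = 2*12 = 24
  bit 3 = 0: r = r^2 mod 31 = 24^2 = 18
  bit 4 = 0: r = r^2 mod 31 = 18^2 = 14
  -> B = 14
s = B^a = 14^25 mod 31  (bits of 25 = 11001)
  bit 0 = 1: r = r^2 * 14 mod 31 = 1^2 * 14 = 1*14 = 14
  bit 1 = 1: r = r^2 * 14 mod 31 = 14^2 * 14 = 10*14 = 16
  bit 2 = 0: r = r^2 mod 31 = 16^2 = 8
  bit 3 = 0: r = r^2 mod 31 = 8^2 = 2
  bit 4 = 1: r = r^2 * 14 mod 31 = 2^2 * 14 = 4*14 = 25
  -> s = B^a = 25

Answer: 6 14 25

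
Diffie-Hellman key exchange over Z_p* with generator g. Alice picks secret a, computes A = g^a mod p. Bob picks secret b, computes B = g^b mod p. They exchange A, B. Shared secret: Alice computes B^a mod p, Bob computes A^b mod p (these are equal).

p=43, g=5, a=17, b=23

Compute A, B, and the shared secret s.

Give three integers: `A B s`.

A = 5^17 mod 43  (bits of 17 = 10001)
  bit 0 = 1: r = r^2 * 5 mod 43 = 1^2 * 5 = 1*5 = 5
  bit 1 = 0: r = r^2 mod 43 = 5^2 = 25
  bit 2 = 0: r = r^2 mod 43 = 25^2 = 23
  bit 3 = 0: r = r^2 mod 43 = 23^2 = 13
  bit 4 = 1: r = r^2 * 5 mod 43 = 13^2 * 5 = 40*5 = 28
  -> A = 28
B = 5^23 mod 43  (bits of 23 = 10111)
  bit 0 = 1: r = r^2 * 5 mod 43 = 1^2 * 5 = 1*5 = 5
  bit 1 = 0: r = r^2 mod 43 = 5^2 = 25
  bit 2 = 1: r = r^2 * 5 mod 43 = 25^2 * 5 = 23*5 = 29
  bit 3 = 1: r = r^2 * 5 mod 43 = 29^2 * 5 = 24*5 = 34
  bit 4 = 1: r = r^2 * 5 mod 43 = 34^2 * 5 = 38*5 = 18
  -> B = 18
s = B^a = 18^17 mod 43  (bits of 17 = 10001)
  bit 0 = 1: r = r^2 * 18 mod 43 = 1^2 * 18 = 1*18 = 18
  bit 1 = 0: r = r^2 mod 43 = 18^2 = 23
  bit 2 = 0: r = r^2 mod 43 = 23^2 = 13
  bit 3 = 0: r = r^2 mod 43 = 13^2 = 40
  bit 4 = 1: r = r^2 * 18 mod 43 = 40^2 * 18 = 9*18 = 33
  -> s = B^a = 33

Answer: 28 18 33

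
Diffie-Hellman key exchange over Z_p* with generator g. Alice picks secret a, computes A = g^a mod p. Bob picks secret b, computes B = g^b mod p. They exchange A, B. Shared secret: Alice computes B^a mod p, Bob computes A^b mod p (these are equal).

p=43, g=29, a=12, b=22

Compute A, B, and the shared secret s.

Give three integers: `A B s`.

Answer: 11 14 11

Derivation:
A = 29^12 mod 43  (bits of 12 = 1100)
  bit 0 = 1: r = r^2 * 29 mod 43 = 1^2 * 29 = 1*29 = 29
  bit 1 = 1: r = r^2 * 29 mod 43 = 29^2 * 29 = 24*29 = 8
  bit 2 = 0: r = r^2 mod 43 = 8^2 = 21
  bit 3 = 0: r = r^2 mod 43 = 21^2 = 11
  -> A = 11
B = 29^22 mod 43  (bits of 22 = 10110)
  bit 0 = 1: r = r^2 * 29 mod 43 = 1^2 * 29 = 1*29 = 29
  bit 1 = 0: r = r^2 mod 43 = 29^2 = 24
  bit 2 = 1: r = r^2 * 29 mod 43 = 24^2 * 29 = 17*29 = 20
  bit 3 = 1: r = r^2 * 29 mod 43 = 20^2 * 29 = 13*29 = 33
  bit 4 = 0: r = r^2 mod 43 = 33^2 = 14
  -> B = 14
s = B^a = 14^12 mod 43  (bits of 12 = 1100)
  bit 0 = 1: r = r^2 * 14 mod 43 = 1^2 * 14 = 1*14 = 14
  bit 1 = 1: r = r^2 * 14 mod 43 = 14^2 * 14 = 24*14 = 35
  bit 2 = 0: r = r^2 mod 43 = 35^2 = 21
  bit 3 = 0: r = r^2 mod 43 = 21^2 = 11
  -> s = B^a = 11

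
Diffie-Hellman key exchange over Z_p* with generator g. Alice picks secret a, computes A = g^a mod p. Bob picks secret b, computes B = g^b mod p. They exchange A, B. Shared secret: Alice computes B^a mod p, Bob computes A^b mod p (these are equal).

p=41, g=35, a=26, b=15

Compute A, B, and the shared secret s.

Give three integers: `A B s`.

Answer: 2 38 9

Derivation:
A = 35^26 mod 41  (bits of 26 = 11010)
  bit 0 = 1: r = r^2 * 35 mod 41 = 1^2 * 35 = 1*35 = 35
  bit 1 = 1: r = r^2 * 35 mod 41 = 35^2 * 35 = 36*35 = 30
  bit 2 = 0: r = r^2 mod 41 = 30^2 = 39
  bit 3 = 1: r = r^2 * 35 mod 41 = 39^2 * 35 = 4*35 = 17
  bit 4 = 0: r = r^2 mod 41 = 17^2 = 2
  -> A = 2
B = 35^15 mod 41  (bits of 15 = 1111)
  bit 0 = 1: r = r^2 * 35 mod 41 = 1^2 * 35 = 1*35 = 35
  bit 1 = 1: r = r^2 * 35 mod 41 = 35^2 * 35 = 36*35 = 30
  bit 2 = 1: r = r^2 * 35 mod 41 = 30^2 * 35 = 39*35 = 12
  bit 3 = 1: r = r^2 * 35 mod 41 = 12^2 * 35 = 21*35 = 38
  -> B = 38
s = B^a = 38^26 mod 41  (bits of 26 = 11010)
  bit 0 = 1: r = r^2 * 38 mod 41 = 1^2 * 38 = 1*38 = 38
  bit 1 = 1: r = r^2 * 38 mod 41 = 38^2 * 38 = 9*38 = 14
  bit 2 = 0: r = r^2 mod 41 = 14^2 = 32
  bit 3 = 1: r = r^2 * 38 mod 41 = 32^2 * 38 = 40*38 = 3
  bit 4 = 0: r = r^2 mod 41 = 3^2 = 9
  -> s = B^a = 9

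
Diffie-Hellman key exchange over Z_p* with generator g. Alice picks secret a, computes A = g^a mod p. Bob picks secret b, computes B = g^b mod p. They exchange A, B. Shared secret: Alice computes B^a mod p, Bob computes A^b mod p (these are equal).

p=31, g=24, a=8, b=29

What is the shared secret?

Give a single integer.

A = 24^8 mod 31  (bits of 8 = 1000)
  bit 0 = 1: r = r^2 * 24 mod 31 = 1^2 * 24 = 1*24 = 24
  bit 1 = 0: r = r^2 mod 31 = 24^2 = 18
  bit 2 = 0: r = r^2 mod 31 = 18^2 = 14
  bit 3 = 0: r = r^2 mod 31 = 14^2 = 10
  -> A = 10
B = 24^29 mod 31  (bits of 29 = 11101)
  bit 0 = 1: r = r^2 * 24 mod 31 = 1^2 * 24 = 1*24 = 24
  bit 1 = 1: r = r^2 * 24 mod 31 = 24^2 * 24 = 18*24 = 29
  bit 2 = 1: r = r^2 * 24 mod 31 = 29^2 * 24 = 4*24 = 3
  bit 3 = 0: r = r^2 mod 31 = 3^2 = 9
  bit 4 = 1: r = r^2 * 24 mod 31 = 9^2 * 24 = 19*24 = 22
  -> B = 22
s = B^a = 22^8 mod 31  (bits of 8 = 1000)
  bit 0 = 1: r = r^2 * 22 mod 31 = 1^2 * 22 = 1*22 = 22
  bit 1 = 0: r = r^2 mod 31 = 22^2 = 19
  bit 2 = 0: r = r^2 mod 31 = 19^2 = 20
  bit 3 = 0: r = r^2 mod 31 = 20^2 = 28
  -> s = B^a = 28

Answer: 28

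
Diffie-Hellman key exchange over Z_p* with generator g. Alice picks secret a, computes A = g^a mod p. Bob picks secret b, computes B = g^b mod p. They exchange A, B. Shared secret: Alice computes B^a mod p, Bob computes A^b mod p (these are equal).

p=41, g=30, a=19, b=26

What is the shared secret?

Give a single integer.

Answer: 36

Derivation:
A = 30^19 mod 41  (bits of 19 = 10011)
  bit 0 = 1: r = r^2 * 30 mod 41 = 1^2 * 30 = 1*30 = 30
  bit 1 = 0: r = r^2 mod 41 = 30^2 = 39
  bit 2 = 0: r = r^2 mod 41 = 39^2 = 4
  bit 3 = 1: r = r^2 * 30 mod 41 = 4^2 * 30 = 16*30 = 29
  bit 4 = 1: r = r^2 * 30 mod 41 = 29^2 * 30 = 21*30 = 15
  -> A = 15
B = 30^26 mod 41  (bits of 26 = 11010)
  bit 0 = 1: r = r^2 * 30 mod 41 = 1^2 * 30 = 1*30 = 30
  bit 1 = 1: r = r^2 * 30 mod 41 = 30^2 * 30 = 39*30 = 22
  bit 2 = 0: r = r^2 mod 41 = 22^2 = 33
  bit 3 = 1: r = r^2 * 30 mod 41 = 33^2 * 30 = 23*30 = 34
  bit 4 = 0: r = r^2 mod 41 = 34^2 = 8
  -> B = 8
s = B^a = 8^19 mod 41  (bits of 19 = 10011)
  bit 0 = 1: r = r^2 * 8 mod 41 = 1^2 * 8 = 1*8 = 8
  bit 1 = 0: r = r^2 mod 41 = 8^2 = 23
  bit 2 = 0: r = r^2 mod 41 = 23^2 = 37
  bit 3 = 1: r = r^2 * 8 mod 41 = 37^2 * 8 = 16*8 = 5
  bit 4 = 1: r = r^2 * 8 mod 41 = 5^2 * 8 = 25*8 = 36
  -> s = B^a = 36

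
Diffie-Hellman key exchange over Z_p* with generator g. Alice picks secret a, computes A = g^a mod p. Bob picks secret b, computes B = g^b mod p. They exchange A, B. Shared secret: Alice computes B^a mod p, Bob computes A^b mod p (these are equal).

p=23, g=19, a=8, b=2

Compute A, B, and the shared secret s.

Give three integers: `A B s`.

Answer: 9 16 12

Derivation:
A = 19^8 mod 23  (bits of 8 = 1000)
  bit 0 = 1: r = r^2 * 19 mod 23 = 1^2 * 19 = 1*19 = 19
  bit 1 = 0: r = r^2 mod 23 = 19^2 = 16
  bit 2 = 0: r = r^2 mod 23 = 16^2 = 3
  bit 3 = 0: r = r^2 mod 23 = 3^2 = 9
  -> A = 9
B = 19^2 mod 23  (bits of 2 = 10)
  bit 0 = 1: r = r^2 * 19 mod 23 = 1^2 * 19 = 1*19 = 19
  bit 1 = 0: r = r^2 mod 23 = 19^2 = 16
  -> B = 16
s = B^a = 16^8 mod 23  (bits of 8 = 1000)
  bit 0 = 1: r = r^2 * 16 mod 23 = 1^2 * 16 = 1*16 = 16
  bit 1 = 0: r = r^2 mod 23 = 16^2 = 3
  bit 2 = 0: r = r^2 mod 23 = 3^2 = 9
  bit 3 = 0: r = r^2 mod 23 = 9^2 = 12
  -> s = B^a = 12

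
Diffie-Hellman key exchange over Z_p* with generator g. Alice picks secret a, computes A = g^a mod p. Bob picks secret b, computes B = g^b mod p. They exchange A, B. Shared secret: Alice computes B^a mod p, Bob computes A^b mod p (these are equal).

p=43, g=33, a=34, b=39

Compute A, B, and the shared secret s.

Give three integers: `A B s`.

Answer: 38 39 11

Derivation:
A = 33^34 mod 43  (bits of 34 = 100010)
  bit 0 = 1: r = r^2 * 33 mod 43 = 1^2 * 33 = 1*33 = 33
  bit 1 = 0: r = r^2 mod 43 = 33^2 = 14
  bit 2 = 0: r = r^2 mod 43 = 14^2 = 24
  bit 3 = 0: r = r^2 mod 43 = 24^2 = 17
  bit 4 = 1: r = r^2 * 33 mod 43 = 17^2 * 33 = 31*33 = 34
  bit 5 = 0: r = r^2 mod 43 = 34^2 = 38
  -> A = 38
B = 33^39 mod 43  (bits of 39 = 100111)
  bit 0 = 1: r = r^2 * 33 mod 43 = 1^2 * 33 = 1*33 = 33
  bit 1 = 0: r = r^2 mod 43 = 33^2 = 14
  bit 2 = 0: r = r^2 mod 43 = 14^2 = 24
  bit 3 = 1: r = r^2 * 33 mod 43 = 24^2 * 33 = 17*33 = 2
  bit 4 = 1: r = r^2 * 33 mod 43 = 2^2 * 33 = 4*33 = 3
  bit 5 = 1: r = r^2 * 33 mod 43 = 3^2 * 33 = 9*33 = 39
  -> B = 39
s = B^a = 39^34 mod 43  (bits of 34 = 100010)
  bit 0 = 1: r = r^2 * 39 mod 43 = 1^2 * 39 = 1*39 = 39
  bit 1 = 0: r = r^2 mod 43 = 39^2 = 16
  bit 2 = 0: r = r^2 mod 43 = 16^2 = 41
  bit 3 = 0: r = r^2 mod 43 = 41^2 = 4
  bit 4 = 1: r = r^2 * 39 mod 43 = 4^2 * 39 = 16*39 = 22
  bit 5 = 0: r = r^2 mod 43 = 22^2 = 11
  -> s = B^a = 11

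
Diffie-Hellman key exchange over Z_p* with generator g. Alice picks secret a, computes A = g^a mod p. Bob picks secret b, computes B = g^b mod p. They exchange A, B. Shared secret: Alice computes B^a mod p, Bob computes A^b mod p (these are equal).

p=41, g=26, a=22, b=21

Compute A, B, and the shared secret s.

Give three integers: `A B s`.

A = 26^22 mod 41  (bits of 22 = 10110)
  bit 0 = 1: r = r^2 * 26 mod 41 = 1^2 * 26 = 1*26 = 26
  bit 1 = 0: r = r^2 mod 41 = 26^2 = 20
  bit 2 = 1: r = r^2 * 26 mod 41 = 20^2 * 26 = 31*26 = 27
  bit 3 = 1: r = r^2 * 26 mod 41 = 27^2 * 26 = 32*26 = 12
  bit 4 = 0: r = r^2 mod 41 = 12^2 = 21
  -> A = 21
B = 26^21 mod 41  (bits of 21 = 10101)
  bit 0 = 1: r = r^2 * 26 mod 41 = 1^2 * 26 = 1*26 = 26
  bit 1 = 0: r = r^2 mod 41 = 26^2 = 20
  bit 2 = 1: r = r^2 * 26 mod 41 = 20^2 * 26 = 31*26 = 27
  bit 3 = 0: r = r^2 mod 41 = 27^2 = 32
  bit 4 = 1: r = r^2 * 26 mod 41 = 32^2 * 26 = 40*26 = 15
  -> B = 15
s = B^a = 15^22 mod 41  (bits of 22 = 10110)
  bit 0 = 1: r = r^2 * 15 mod 41 = 1^2 * 15 = 1*15 = 15
  bit 1 = 0: r = r^2 mod 41 = 15^2 = 20
  bit 2 = 1: r = r^2 * 15 mod 41 = 20^2 * 15 = 31*15 = 14
  bit 3 = 1: r = r^2 * 15 mod 41 = 14^2 * 15 = 32*15 = 29
  bit 4 = 0: r = r^2 mod 41 = 29^2 = 21
  -> s = B^a = 21

Answer: 21 15 21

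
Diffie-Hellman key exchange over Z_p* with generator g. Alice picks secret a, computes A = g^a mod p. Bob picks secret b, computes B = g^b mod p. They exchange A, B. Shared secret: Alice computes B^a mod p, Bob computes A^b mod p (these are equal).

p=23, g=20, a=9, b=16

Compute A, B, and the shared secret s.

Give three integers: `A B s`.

A = 20^9 mod 23  (bits of 9 = 1001)
  bit 0 = 1: r = r^2 * 20 mod 23 = 1^2 * 20 = 1*20 = 20
  bit 1 = 0: r = r^2 mod 23 = 20^2 = 9
  bit 2 = 0: r = r^2 mod 23 = 9^2 = 12
  bit 3 = 1: r = r^2 * 20 mod 23 = 12^2 * 20 = 6*20 = 5
  -> A = 5
B = 20^16 mod 23  (bits of 16 = 10000)
  bit 0 = 1: r = r^2 * 20 mod 23 = 1^2 * 20 = 1*20 = 20
  bit 1 = 0: r = r^2 mod 23 = 20^2 = 9
  bit 2 = 0: r = r^2 mod 23 = 9^2 = 12
  bit 3 = 0: r = r^2 mod 23 = 12^2 = 6
  bit 4 = 0: r = r^2 mod 23 = 6^2 = 13
  -> B = 13
s = B^a = 13^9 mod 23  (bits of 9 = 1001)
  bit 0 = 1: r = r^2 * 13 mod 23 = 1^2 * 13 = 1*13 = 13
  bit 1 = 0: r = r^2 mod 23 = 13^2 = 8
  bit 2 = 0: r = r^2 mod 23 = 8^2 = 18
  bit 3 = 1: r = r^2 * 13 mod 23 = 18^2 * 13 = 2*13 = 3
  -> s = B^a = 3

Answer: 5 13 3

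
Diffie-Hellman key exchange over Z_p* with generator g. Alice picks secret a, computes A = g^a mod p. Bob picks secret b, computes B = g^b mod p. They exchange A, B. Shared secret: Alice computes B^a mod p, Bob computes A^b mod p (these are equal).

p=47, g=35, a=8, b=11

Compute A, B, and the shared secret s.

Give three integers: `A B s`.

A = 35^8 mod 47  (bits of 8 = 1000)
  bit 0 = 1: r = r^2 * 35 mod 47 = 1^2 * 35 = 1*35 = 35
  bit 1 = 0: r = r^2 mod 47 = 35^2 = 3
  bit 2 = 0: r = r^2 mod 47 = 3^2 = 9
  bit 3 = 0: r = r^2 mod 47 = 9^2 = 34
  -> A = 34
B = 35^11 mod 47  (bits of 11 = 1011)
  bit 0 = 1: r = r^2 * 35 mod 47 = 1^2 * 35 = 1*35 = 35
  bit 1 = 0: r = r^2 mod 47 = 35^2 = 3
  bit 2 = 1: r = r^2 * 35 mod 47 = 3^2 * 35 = 9*35 = 33
  bit 3 = 1: r = r^2 * 35 mod 47 = 33^2 * 35 = 8*35 = 45
  -> B = 45
s = B^a = 45^8 mod 47  (bits of 8 = 1000)
  bit 0 = 1: r = r^2 * 45 mod 47 = 1^2 * 45 = 1*45 = 45
  bit 1 = 0: r = r^2 mod 47 = 45^2 = 4
  bit 2 = 0: r = r^2 mod 47 = 4^2 = 16
  bit 3 = 0: r = r^2 mod 47 = 16^2 = 21
  -> s = B^a = 21

Answer: 34 45 21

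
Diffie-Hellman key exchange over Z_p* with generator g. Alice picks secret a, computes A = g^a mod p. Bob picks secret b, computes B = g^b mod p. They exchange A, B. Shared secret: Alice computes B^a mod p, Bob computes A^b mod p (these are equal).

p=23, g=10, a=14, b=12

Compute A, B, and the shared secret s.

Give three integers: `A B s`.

A = 10^14 mod 23  (bits of 14 = 1110)
  bit 0 = 1: r = r^2 * 10 mod 23 = 1^2 * 10 = 1*10 = 10
  bit 1 = 1: r = r^2 * 10 mod 23 = 10^2 * 10 = 8*10 = 11
  bit 2 = 1: r = r^2 * 10 mod 23 = 11^2 * 10 = 6*10 = 14
  bit 3 = 0: r = r^2 mod 23 = 14^2 = 12
  -> A = 12
B = 10^12 mod 23  (bits of 12 = 1100)
  bit 0 = 1: r = r^2 * 10 mod 23 = 1^2 * 10 = 1*10 = 10
  bit 1 = 1: r = r^2 * 10 mod 23 = 10^2 * 10 = 8*10 = 11
  bit 2 = 0: r = r^2 mod 23 = 11^2 = 6
  bit 3 = 0: r = r^2 mod 23 = 6^2 = 13
  -> B = 13
s = B^a = 13^14 mod 23  (bits of 14 = 1110)
  bit 0 = 1: r = r^2 * 13 mod 23 = 1^2 * 13 = 1*13 = 13
  bit 1 = 1: r = r^2 * 13 mod 23 = 13^2 * 13 = 8*13 = 12
  bit 2 = 1: r = r^2 * 13 mod 23 = 12^2 * 13 = 6*13 = 9
  bit 3 = 0: r = r^2 mod 23 = 9^2 = 12
  -> s = B^a = 12

Answer: 12 13 12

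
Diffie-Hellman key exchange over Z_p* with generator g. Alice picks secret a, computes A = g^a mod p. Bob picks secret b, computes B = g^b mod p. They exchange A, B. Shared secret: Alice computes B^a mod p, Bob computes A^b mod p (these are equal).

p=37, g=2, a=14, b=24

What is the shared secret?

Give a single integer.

A = 2^14 mod 37  (bits of 14 = 1110)
  bit 0 = 1: r = r^2 * 2 mod 37 = 1^2 * 2 = 1*2 = 2
  bit 1 = 1: r = r^2 * 2 mod 37 = 2^2 * 2 = 4*2 = 8
  bit 2 = 1: r = r^2 * 2 mod 37 = 8^2 * 2 = 27*2 = 17
  bit 3 = 0: r = r^2 mod 37 = 17^2 = 30
  -> A = 30
B = 2^24 mod 37  (bits of 24 = 11000)
  bit 0 = 1: r = r^2 * 2 mod 37 = 1^2 * 2 = 1*2 = 2
  bit 1 = 1: r = r^2 * 2 mod 37 = 2^2 * 2 = 4*2 = 8
  bit 2 = 0: r = r^2 mod 37 = 8^2 = 27
  bit 3 = 0: r = r^2 mod 37 = 27^2 = 26
  bit 4 = 0: r = r^2 mod 37 = 26^2 = 10
  -> B = 10
s = B^a = 10^14 mod 37  (bits of 14 = 1110)
  bit 0 = 1: r = r^2 * 10 mod 37 = 1^2 * 10 = 1*10 = 10
  bit 1 = 1: r = r^2 * 10 mod 37 = 10^2 * 10 = 26*10 = 1
  bit 2 = 1: r = r^2 * 10 mod 37 = 1^2 * 10 = 1*10 = 10
  bit 3 = 0: r = r^2 mod 37 = 10^2 = 26
  -> s = B^a = 26

Answer: 26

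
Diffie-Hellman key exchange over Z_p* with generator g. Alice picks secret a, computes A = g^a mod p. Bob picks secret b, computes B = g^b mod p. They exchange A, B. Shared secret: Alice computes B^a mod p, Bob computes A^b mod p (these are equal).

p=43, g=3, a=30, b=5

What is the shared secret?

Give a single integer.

A = 3^30 mod 43  (bits of 30 = 11110)
  bit 0 = 1: r = r^2 * 3 mod 43 = 1^2 * 3 = 1*3 = 3
  bit 1 = 1: r = r^2 * 3 mod 43 = 3^2 * 3 = 9*3 = 27
  bit 2 = 1: r = r^2 * 3 mod 43 = 27^2 * 3 = 41*3 = 37
  bit 3 = 1: r = r^2 * 3 mod 43 = 37^2 * 3 = 36*3 = 22
  bit 4 = 0: r = r^2 mod 43 = 22^2 = 11
  -> A = 11
B = 3^5 mod 43  (bits of 5 = 101)
  bit 0 = 1: r = r^2 * 3 mod 43 = 1^2 * 3 = 1*3 = 3
  bit 1 = 0: r = r^2 mod 43 = 3^2 = 9
  bit 2 = 1: r = r^2 * 3 mod 43 = 9^2 * 3 = 38*3 = 28
  -> B = 28
s = B^a = 28^30 mod 43  (bits of 30 = 11110)
  bit 0 = 1: r = r^2 * 28 mod 43 = 1^2 * 28 = 1*28 = 28
  bit 1 = 1: r = r^2 * 28 mod 43 = 28^2 * 28 = 10*28 = 22
  bit 2 = 1: r = r^2 * 28 mod 43 = 22^2 * 28 = 11*28 = 7
  bit 3 = 1: r = r^2 * 28 mod 43 = 7^2 * 28 = 6*28 = 39
  bit 4 = 0: r = r^2 mod 43 = 39^2 = 16
  -> s = B^a = 16

Answer: 16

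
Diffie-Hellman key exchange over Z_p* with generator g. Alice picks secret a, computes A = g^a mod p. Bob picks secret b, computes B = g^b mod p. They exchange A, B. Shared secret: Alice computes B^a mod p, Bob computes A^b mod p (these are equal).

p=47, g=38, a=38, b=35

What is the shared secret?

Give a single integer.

A = 38^38 mod 47  (bits of 38 = 100110)
  bit 0 = 1: r = r^2 * 38 mod 47 = 1^2 * 38 = 1*38 = 38
  bit 1 = 0: r = r^2 mod 47 = 38^2 = 34
  bit 2 = 0: r = r^2 mod 47 = 34^2 = 28
  bit 3 = 1: r = r^2 * 38 mod 47 = 28^2 * 38 = 32*38 = 41
  bit 4 = 1: r = r^2 * 38 mod 47 = 41^2 * 38 = 36*38 = 5
  bit 5 = 0: r = r^2 mod 47 = 5^2 = 25
  -> A = 25
B = 38^35 mod 47  (bits of 35 = 100011)
  bit 0 = 1: r = r^2 * 38 mod 47 = 1^2 * 38 = 1*38 = 38
  bit 1 = 0: r = r^2 mod 47 = 38^2 = 34
  bit 2 = 0: r = r^2 mod 47 = 34^2 = 28
  bit 3 = 0: r = r^2 mod 47 = 28^2 = 32
  bit 4 = 1: r = r^2 * 38 mod 47 = 32^2 * 38 = 37*38 = 43
  bit 5 = 1: r = r^2 * 38 mod 47 = 43^2 * 38 = 16*38 = 44
  -> B = 44
s = B^a = 44^38 mod 47  (bits of 38 = 100110)
  bit 0 = 1: r = r^2 * 44 mod 47 = 1^2 * 44 = 1*44 = 44
  bit 1 = 0: r = r^2 mod 47 = 44^2 = 9
  bit 2 = 0: r = r^2 mod 47 = 9^2 = 34
  bit 3 = 1: r = r^2 * 44 mod 47 = 34^2 * 44 = 28*44 = 10
  bit 4 = 1: r = r^2 * 44 mod 47 = 10^2 * 44 = 6*44 = 29
  bit 5 = 0: r = r^2 mod 47 = 29^2 = 42
  -> s = B^a = 42

Answer: 42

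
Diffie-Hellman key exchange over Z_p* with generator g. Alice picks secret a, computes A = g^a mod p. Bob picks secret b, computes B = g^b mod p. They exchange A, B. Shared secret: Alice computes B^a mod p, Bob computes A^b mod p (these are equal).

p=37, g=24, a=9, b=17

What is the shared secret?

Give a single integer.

A = 24^9 mod 37  (bits of 9 = 1001)
  bit 0 = 1: r = r^2 * 24 mod 37 = 1^2 * 24 = 1*24 = 24
  bit 1 = 0: r = r^2 mod 37 = 24^2 = 21
  bit 2 = 0: r = r^2 mod 37 = 21^2 = 34
  bit 3 = 1: r = r^2 * 24 mod 37 = 34^2 * 24 = 9*24 = 31
  -> A = 31
B = 24^17 mod 37  (bits of 17 = 10001)
  bit 0 = 1: r = r^2 * 24 mod 37 = 1^2 * 24 = 1*24 = 24
  bit 1 = 0: r = r^2 mod 37 = 24^2 = 21
  bit 2 = 0: r = r^2 mod 37 = 21^2 = 34
  bit 3 = 0: r = r^2 mod 37 = 34^2 = 9
  bit 4 = 1: r = r^2 * 24 mod 37 = 9^2 * 24 = 7*24 = 20
  -> B = 20
s = B^a = 20^9 mod 37  (bits of 9 = 1001)
  bit 0 = 1: r = r^2 * 20 mod 37 = 1^2 * 20 = 1*20 = 20
  bit 1 = 0: r = r^2 mod 37 = 20^2 = 30
  bit 2 = 0: r = r^2 mod 37 = 30^2 = 12
  bit 3 = 1: r = r^2 * 20 mod 37 = 12^2 * 20 = 33*20 = 31
  -> s = B^a = 31

Answer: 31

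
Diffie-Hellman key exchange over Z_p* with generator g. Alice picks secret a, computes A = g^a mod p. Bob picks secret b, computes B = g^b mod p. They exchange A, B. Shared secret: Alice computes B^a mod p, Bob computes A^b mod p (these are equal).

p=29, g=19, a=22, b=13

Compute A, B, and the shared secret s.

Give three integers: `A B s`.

A = 19^22 mod 29  (bits of 22 = 10110)
  bit 0 = 1: r = r^2 * 19 mod 29 = 1^2 * 19 = 1*19 = 19
  bit 1 = 0: r = r^2 mod 29 = 19^2 = 13
  bit 2 = 1: r = r^2 * 19 mod 29 = 13^2 * 19 = 24*19 = 21
  bit 3 = 1: r = r^2 * 19 mod 29 = 21^2 * 19 = 6*19 = 27
  bit 4 = 0: r = r^2 mod 29 = 27^2 = 4
  -> A = 4
B = 19^13 mod 29  (bits of 13 = 1101)
  bit 0 = 1: r = r^2 * 19 mod 29 = 1^2 * 19 = 1*19 = 19
  bit 1 = 1: r = r^2 * 19 mod 29 = 19^2 * 19 = 13*19 = 15
  bit 2 = 0: r = r^2 mod 29 = 15^2 = 22
  bit 3 = 1: r = r^2 * 19 mod 29 = 22^2 * 19 = 20*19 = 3
  -> B = 3
s = B^a = 3^22 mod 29  (bits of 22 = 10110)
  bit 0 = 1: r = r^2 * 3 mod 29 = 1^2 * 3 = 1*3 = 3
  bit 1 = 0: r = r^2 mod 29 = 3^2 = 9
  bit 2 = 1: r = r^2 * 3 mod 29 = 9^2 * 3 = 23*3 = 11
  bit 3 = 1: r = r^2 * 3 mod 29 = 11^2 * 3 = 5*3 = 15
  bit 4 = 0: r = r^2 mod 29 = 15^2 = 22
  -> s = B^a = 22

Answer: 4 3 22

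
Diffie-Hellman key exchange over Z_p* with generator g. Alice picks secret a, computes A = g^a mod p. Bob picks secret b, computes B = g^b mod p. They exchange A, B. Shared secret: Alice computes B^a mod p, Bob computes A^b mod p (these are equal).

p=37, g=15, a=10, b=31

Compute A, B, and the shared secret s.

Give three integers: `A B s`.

A = 15^10 mod 37  (bits of 10 = 1010)
  bit 0 = 1: r = r^2 * 15 mod 37 = 1^2 * 15 = 1*15 = 15
  bit 1 = 0: r = r^2 mod 37 = 15^2 = 3
  bit 2 = 1: r = r^2 * 15 mod 37 = 3^2 * 15 = 9*15 = 24
  bit 3 = 0: r = r^2 mod 37 = 24^2 = 21
  -> A = 21
B = 15^31 mod 37  (bits of 31 = 11111)
  bit 0 = 1: r = r^2 * 15 mod 37 = 1^2 * 15 = 1*15 = 15
  bit 1 = 1: r = r^2 * 15 mod 37 = 15^2 * 15 = 3*15 = 8
  bit 2 = 1: r = r^2 * 15 mod 37 = 8^2 * 15 = 27*15 = 35
  bit 3 = 1: r = r^2 * 15 mod 37 = 35^2 * 15 = 4*15 = 23
  bit 4 = 1: r = r^2 * 15 mod 37 = 23^2 * 15 = 11*15 = 17
  -> B = 17
s = B^a = 17^10 mod 37  (bits of 10 = 1010)
  bit 0 = 1: r = r^2 * 17 mod 37 = 1^2 * 17 = 1*17 = 17
  bit 1 = 0: r = r^2 mod 37 = 17^2 = 30
  bit 2 = 1: r = r^2 * 17 mod 37 = 30^2 * 17 = 12*17 = 19
  bit 3 = 0: r = r^2 mod 37 = 19^2 = 28
  -> s = B^a = 28

Answer: 21 17 28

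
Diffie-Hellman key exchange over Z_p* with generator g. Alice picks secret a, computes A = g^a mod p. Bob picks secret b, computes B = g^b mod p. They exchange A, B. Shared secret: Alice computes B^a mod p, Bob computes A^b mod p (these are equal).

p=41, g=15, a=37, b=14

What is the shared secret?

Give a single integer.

Answer: 39

Derivation:
A = 15^37 mod 41  (bits of 37 = 100101)
  bit 0 = 1: r = r^2 * 15 mod 41 = 1^2 * 15 = 1*15 = 15
  bit 1 = 0: r = r^2 mod 41 = 15^2 = 20
  bit 2 = 0: r = r^2 mod 41 = 20^2 = 31
  bit 3 = 1: r = r^2 * 15 mod 41 = 31^2 * 15 = 18*15 = 24
  bit 4 = 0: r = r^2 mod 41 = 24^2 = 2
  bit 5 = 1: r = r^2 * 15 mod 41 = 2^2 * 15 = 4*15 = 19
  -> A = 19
B = 15^14 mod 41  (bits of 14 = 1110)
  bit 0 = 1: r = r^2 * 15 mod 41 = 1^2 * 15 = 1*15 = 15
  bit 1 = 1: r = r^2 * 15 mod 41 = 15^2 * 15 = 20*15 = 13
  bit 2 = 1: r = r^2 * 15 mod 41 = 13^2 * 15 = 5*15 = 34
  bit 3 = 0: r = r^2 mod 41 = 34^2 = 8
  -> B = 8
s = B^a = 8^37 mod 41  (bits of 37 = 100101)
  bit 0 = 1: r = r^2 * 8 mod 41 = 1^2 * 8 = 1*8 = 8
  bit 1 = 0: r = r^2 mod 41 = 8^2 = 23
  bit 2 = 0: r = r^2 mod 41 = 23^2 = 37
  bit 3 = 1: r = r^2 * 8 mod 41 = 37^2 * 8 = 16*8 = 5
  bit 4 = 0: r = r^2 mod 41 = 5^2 = 25
  bit 5 = 1: r = r^2 * 8 mod 41 = 25^2 * 8 = 10*8 = 39
  -> s = B^a = 39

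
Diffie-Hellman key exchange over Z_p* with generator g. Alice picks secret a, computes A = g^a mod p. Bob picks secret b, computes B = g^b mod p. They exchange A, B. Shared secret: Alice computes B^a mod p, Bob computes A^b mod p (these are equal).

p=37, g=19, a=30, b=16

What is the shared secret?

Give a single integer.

A = 19^30 mod 37  (bits of 30 = 11110)
  bit 0 = 1: r = r^2 * 19 mod 37 = 1^2 * 19 = 1*19 = 19
  bit 1 = 1: r = r^2 * 19 mod 37 = 19^2 * 19 = 28*19 = 14
  bit 2 = 1: r = r^2 * 19 mod 37 = 14^2 * 19 = 11*19 = 24
  bit 3 = 1: r = r^2 * 19 mod 37 = 24^2 * 19 = 21*19 = 29
  bit 4 = 0: r = r^2 mod 37 = 29^2 = 27
  -> A = 27
B = 19^16 mod 37  (bits of 16 = 10000)
  bit 0 = 1: r = r^2 * 19 mod 37 = 1^2 * 19 = 1*19 = 19
  bit 1 = 0: r = r^2 mod 37 = 19^2 = 28
  bit 2 = 0: r = r^2 mod 37 = 28^2 = 7
  bit 3 = 0: r = r^2 mod 37 = 7^2 = 12
  bit 4 = 0: r = r^2 mod 37 = 12^2 = 33
  -> B = 33
s = B^a = 33^30 mod 37  (bits of 30 = 11110)
  bit 0 = 1: r = r^2 * 33 mod 37 = 1^2 * 33 = 1*33 = 33
  bit 1 = 1: r = r^2 * 33 mod 37 = 33^2 * 33 = 16*33 = 10
  bit 2 = 1: r = r^2 * 33 mod 37 = 10^2 * 33 = 26*33 = 7
  bit 3 = 1: r = r^2 * 33 mod 37 = 7^2 * 33 = 12*33 = 26
  bit 4 = 0: r = r^2 mod 37 = 26^2 = 10
  -> s = B^a = 10

Answer: 10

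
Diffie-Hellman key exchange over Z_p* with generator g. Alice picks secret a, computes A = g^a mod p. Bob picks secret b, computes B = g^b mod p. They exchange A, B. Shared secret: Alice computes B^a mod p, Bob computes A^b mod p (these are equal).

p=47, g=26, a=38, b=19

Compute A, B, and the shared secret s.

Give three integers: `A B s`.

A = 26^38 mod 47  (bits of 38 = 100110)
  bit 0 = 1: r = r^2 * 26 mod 47 = 1^2 * 26 = 1*26 = 26
  bit 1 = 0: r = r^2 mod 47 = 26^2 = 18
  bit 2 = 0: r = r^2 mod 47 = 18^2 = 42
  bit 3 = 1: r = r^2 * 26 mod 47 = 42^2 * 26 = 25*26 = 39
  bit 4 = 1: r = r^2 * 26 mod 47 = 39^2 * 26 = 17*26 = 19
  bit 5 = 0: r = r^2 mod 47 = 19^2 = 32
  -> A = 32
B = 26^19 mod 47  (bits of 19 = 10011)
  bit 0 = 1: r = r^2 * 26 mod 47 = 1^2 * 26 = 1*26 = 26
  bit 1 = 0: r = r^2 mod 47 = 26^2 = 18
  bit 2 = 0: r = r^2 mod 47 = 18^2 = 42
  bit 3 = 1: r = r^2 * 26 mod 47 = 42^2 * 26 = 25*26 = 39
  bit 4 = 1: r = r^2 * 26 mod 47 = 39^2 * 26 = 17*26 = 19
  -> B = 19
s = B^a = 19^38 mod 47  (bits of 38 = 100110)
  bit 0 = 1: r = r^2 * 19 mod 47 = 1^2 * 19 = 1*19 = 19
  bit 1 = 0: r = r^2 mod 47 = 19^2 = 32
  bit 2 = 0: r = r^2 mod 47 = 32^2 = 37
  bit 3 = 1: r = r^2 * 19 mod 47 = 37^2 * 19 = 6*19 = 20
  bit 4 = 1: r = r^2 * 19 mod 47 = 20^2 * 19 = 24*19 = 33
  bit 5 = 0: r = r^2 mod 47 = 33^2 = 8
  -> s = B^a = 8

Answer: 32 19 8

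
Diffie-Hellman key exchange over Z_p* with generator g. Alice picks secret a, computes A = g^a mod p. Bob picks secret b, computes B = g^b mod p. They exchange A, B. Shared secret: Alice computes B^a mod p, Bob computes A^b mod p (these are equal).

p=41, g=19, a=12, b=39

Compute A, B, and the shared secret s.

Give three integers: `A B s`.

Answer: 31 13 4

Derivation:
A = 19^12 mod 41  (bits of 12 = 1100)
  bit 0 = 1: r = r^2 * 19 mod 41 = 1^2 * 19 = 1*19 = 19
  bit 1 = 1: r = r^2 * 19 mod 41 = 19^2 * 19 = 33*19 = 12
  bit 2 = 0: r = r^2 mod 41 = 12^2 = 21
  bit 3 = 0: r = r^2 mod 41 = 21^2 = 31
  -> A = 31
B = 19^39 mod 41  (bits of 39 = 100111)
  bit 0 = 1: r = r^2 * 19 mod 41 = 1^2 * 19 = 1*19 = 19
  bit 1 = 0: r = r^2 mod 41 = 19^2 = 33
  bit 2 = 0: r = r^2 mod 41 = 33^2 = 23
  bit 3 = 1: r = r^2 * 19 mod 41 = 23^2 * 19 = 37*19 = 6
  bit 4 = 1: r = r^2 * 19 mod 41 = 6^2 * 19 = 36*19 = 28
  bit 5 = 1: r = r^2 * 19 mod 41 = 28^2 * 19 = 5*19 = 13
  -> B = 13
s = B^a = 13^12 mod 41  (bits of 12 = 1100)
  bit 0 = 1: r = r^2 * 13 mod 41 = 1^2 * 13 = 1*13 = 13
  bit 1 = 1: r = r^2 * 13 mod 41 = 13^2 * 13 = 5*13 = 24
  bit 2 = 0: r = r^2 mod 41 = 24^2 = 2
  bit 3 = 0: r = r^2 mod 41 = 2^2 = 4
  -> s = B^a = 4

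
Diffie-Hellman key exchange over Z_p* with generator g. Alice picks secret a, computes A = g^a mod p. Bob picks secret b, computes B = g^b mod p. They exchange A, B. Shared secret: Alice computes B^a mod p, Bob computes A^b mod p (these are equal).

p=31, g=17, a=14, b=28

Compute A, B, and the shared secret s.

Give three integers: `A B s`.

A = 17^14 mod 31  (bits of 14 = 1110)
  bit 0 = 1: r = r^2 * 17 mod 31 = 1^2 * 17 = 1*17 = 17
  bit 1 = 1: r = r^2 * 17 mod 31 = 17^2 * 17 = 10*17 = 15
  bit 2 = 1: r = r^2 * 17 mod 31 = 15^2 * 17 = 8*17 = 12
  bit 3 = 0: r = r^2 mod 31 = 12^2 = 20
  -> A = 20
B = 17^28 mod 31  (bits of 28 = 11100)
  bit 0 = 1: r = r^2 * 17 mod 31 = 1^2 * 17 = 1*17 = 17
  bit 1 = 1: r = r^2 * 17 mod 31 = 17^2 * 17 = 10*17 = 15
  bit 2 = 1: r = r^2 * 17 mod 31 = 15^2 * 17 = 8*17 = 12
  bit 3 = 0: r = r^2 mod 31 = 12^2 = 20
  bit 4 = 0: r = r^2 mod 31 = 20^2 = 28
  -> B = 28
s = B^a = 28^14 mod 31  (bits of 14 = 1110)
  bit 0 = 1: r = r^2 * 28 mod 31 = 1^2 * 28 = 1*28 = 28
  bit 1 = 1: r = r^2 * 28 mod 31 = 28^2 * 28 = 9*28 = 4
  bit 2 = 1: r = r^2 * 28 mod 31 = 4^2 * 28 = 16*28 = 14
  bit 3 = 0: r = r^2 mod 31 = 14^2 = 10
  -> s = B^a = 10

Answer: 20 28 10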